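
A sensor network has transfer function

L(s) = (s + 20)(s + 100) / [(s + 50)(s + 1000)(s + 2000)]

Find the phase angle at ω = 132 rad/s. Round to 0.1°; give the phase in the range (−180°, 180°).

53.7°

At s = jω = j132:
zero (s+20): 20 + j132 → |·| = √(20²+132²) = √17824 ≈ 133.51, ∠ = arctan(132/20) ≈ 81.38°
zero (s+100): 100 + j132 → |·| = √(100²+132²) = √27424 ≈ 165.6, ∠ = arctan(132/100) ≈ 52.85°
pole (s+50): 50 + j132 → |·| = √(50²+132²) = √19924 ≈ 141.15, ∠ = arctan(132/50) ≈ 69.25°
pole (s+1000): 1000 + j132 → |·| = √(1000²+132²) = √1017424 ≈ 1008.7, ∠ = arctan(132/1000) ≈ 7.52°
pole (s+2000): 2000 + j132 → |·| = √(2000²+132²) = √4017424 ≈ 2004.4, ∠ = arctan(132/2000) ≈ 3.78°
∠L = 134.23° − 80.55° = 53.68°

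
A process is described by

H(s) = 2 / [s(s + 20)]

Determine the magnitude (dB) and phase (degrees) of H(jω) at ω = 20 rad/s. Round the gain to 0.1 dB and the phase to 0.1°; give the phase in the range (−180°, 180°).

-49.0 dB, -135.0°

At s = jω = j20:
pole (s+20): 20 + j20 → |·| = √(20²+20²) = √800 ≈ 28.284, ∠ = arctan(20/20) ≈ 45.00°
pole at origin: |s| = 20, ∠ = 90.00° (in denominator)
|H| = 2 / 565.68 ≈ 0.0035356
Gain = 20 log₁₀(0.0035356) ≈ -49.03 dB
∠H = 0.00° − 135.00° = -135.00°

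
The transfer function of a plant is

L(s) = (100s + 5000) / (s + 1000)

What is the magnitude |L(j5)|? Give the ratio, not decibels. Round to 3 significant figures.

Substitute s = j5:
Numerator: 100(j5) + 5000 = 5000 + j500
Denominator: (j5) + 1000 = 1000 + j5
|N| = √(5000² + 500²) ≈ 5024.9, ∠N ≈ 5.71°
|D| = √(1000² + 5²) ≈ 1000, ∠D ≈ 0.29°
|L| = 5024.9 / 1000 ≈ 5.0249

5.02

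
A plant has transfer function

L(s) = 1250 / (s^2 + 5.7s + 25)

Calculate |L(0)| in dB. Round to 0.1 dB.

L(0) = 1250 / 25 = 50
20 log₁₀(50) ≈ 33.98 dB

34.0 dB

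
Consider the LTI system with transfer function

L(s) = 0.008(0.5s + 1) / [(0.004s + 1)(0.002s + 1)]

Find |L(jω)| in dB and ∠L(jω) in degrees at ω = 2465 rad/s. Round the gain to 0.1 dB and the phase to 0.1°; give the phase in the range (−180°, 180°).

-14.1 dB, -72.8°

At ω = 2465 rad/s:
zero (1 + j2465·0.5) = 1 + j1232.5 → |·| ≈ 1232.5, ∠ ≈ 89.95°
pole (1 + j2465·0.004) = 1 + j9.86 → |·| ≈ 9.9106, ∠ ≈ 84.21°
pole (1 + j2465·0.002) = 1 + j4.93 → |·| ≈ 5.0304, ∠ ≈ 78.53°
|L| = 0.008 · 1232.5 / (9.9106 · 5.0304) ≈ 0.19778
Gain = 20 log₁₀(0.19778) ≈ -14.08 dB
∠L = (89.95°) − (84.21° + 78.53°) = -72.79°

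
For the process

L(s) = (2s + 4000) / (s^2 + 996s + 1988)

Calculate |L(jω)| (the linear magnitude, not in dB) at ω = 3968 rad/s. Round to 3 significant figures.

0.000548

Substitute s = j3968:
Numerator: 2(j3968) + 4000 = 4000 + j7936
Denominator: (j3968)^2 + 996(j3968) + 1988 = -15743036 + j3952128
|N| = √(4000² + 7936²) ≈ 8887.1, ∠N ≈ 63.25°
|D| = √(15743036² + 3952128²) ≈ 1.6232e+07, ∠D ≈ 165.91°
|L| = 8887.1 / 1.6232e+07 ≈ 0.0005475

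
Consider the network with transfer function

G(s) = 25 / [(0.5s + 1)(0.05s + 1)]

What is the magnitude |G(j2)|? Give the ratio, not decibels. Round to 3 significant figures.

17.6

At ω = 2 rad/s:
pole (1 + j2·0.5) = 1 + j1 → |·| ≈ 1.4142, ∠ ≈ 45.00°
pole (1 + j2·0.05) = 1 + j0.1 → |·| ≈ 1.005, ∠ ≈ 5.71°
|G| = 25 · 1 / (1.4142 · 1.005) ≈ 17.59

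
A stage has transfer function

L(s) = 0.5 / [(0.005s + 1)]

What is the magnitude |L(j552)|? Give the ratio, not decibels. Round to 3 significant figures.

0.170

At ω = 552 rad/s:
pole (1 + j552·0.005) = 1 + j2.76 → |·| ≈ 2.9356, ∠ ≈ 70.08°
|L| = 0.5 · 1 / (2.9356) ≈ 0.17032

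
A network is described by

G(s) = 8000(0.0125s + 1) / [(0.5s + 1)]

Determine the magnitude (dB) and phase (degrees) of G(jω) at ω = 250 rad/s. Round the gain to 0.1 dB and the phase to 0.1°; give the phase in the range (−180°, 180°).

At ω = 250 rad/s:
zero (1 + j250·0.0125) = 1 + j3.125 → |·| ≈ 3.2811, ∠ ≈ 72.26°
pole (1 + j250·0.5) = 1 + j125 → |·| ≈ 125, ∠ ≈ 89.54°
|G| = 8000 · 3.2811 / (125) ≈ 209.99
Gain = 20 log₁₀(209.99) ≈ 46.44 dB
∠G = (72.26°) − (89.54°) = -17.28°

46.4 dB, -17.3°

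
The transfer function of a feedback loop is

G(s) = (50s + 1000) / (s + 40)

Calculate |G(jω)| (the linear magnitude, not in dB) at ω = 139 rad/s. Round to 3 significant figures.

Substitute s = j139:
Numerator: 50(j139) + 1000 = 1000 + j6950
Denominator: (j139) + 40 = 40 + j139
|N| = √(1000² + 6950²) ≈ 7021.6, ∠N ≈ 81.81°
|D| = √(40² + 139²) ≈ 144.64, ∠D ≈ 73.95°
|G| = 7021.6 / 144.64 ≈ 48.545

48.5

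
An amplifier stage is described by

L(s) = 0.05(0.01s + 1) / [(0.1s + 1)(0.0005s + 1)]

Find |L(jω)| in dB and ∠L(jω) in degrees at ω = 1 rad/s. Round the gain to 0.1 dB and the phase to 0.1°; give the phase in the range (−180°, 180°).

At ω = 1 rad/s:
zero (1 + j1·0.01) = 1 + j0.01 → |·| ≈ 1, ∠ ≈ 0.57°
pole (1 + j1·0.1) = 1 + j0.1 → |·| ≈ 1.005, ∠ ≈ 5.71°
pole (1 + j1·0.0005) = 1 + j0.0005 → |·| ≈ 1, ∠ ≈ 0.03°
|L| = 0.05 · 1 / (1.005 · 1) ≈ 0.049751
Gain = 20 log₁₀(0.049751) ≈ -26.06 dB
∠L = (0.57°) − (5.71° + 0.03°) = -5.17°

-26.1 dB, -5.2°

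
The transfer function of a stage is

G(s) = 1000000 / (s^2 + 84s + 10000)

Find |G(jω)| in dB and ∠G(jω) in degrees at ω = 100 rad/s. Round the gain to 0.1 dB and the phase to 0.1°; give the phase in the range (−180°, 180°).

41.5 dB, -90.0°

At s = jω = j100:
quadratic: (j100)² + 84·j100 + 10000 = 0 + j8400 → |·| ≈ 8400, ∠ ≈ 90.00°
|G| = 1000000 / 8400 ≈ 119.05
Gain = 20 log₁₀(119.05) ≈ 41.51 dB
∠G = 0.00° − 90.00° = -90.00°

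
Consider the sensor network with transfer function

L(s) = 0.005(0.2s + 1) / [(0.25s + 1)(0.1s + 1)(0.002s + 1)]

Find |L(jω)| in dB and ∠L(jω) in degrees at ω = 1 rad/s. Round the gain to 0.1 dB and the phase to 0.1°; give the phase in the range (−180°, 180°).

At ω = 1 rad/s:
zero (1 + j1·0.2) = 1 + j0.2 → |·| ≈ 1.0198, ∠ ≈ 11.31°
pole (1 + j1·0.25) = 1 + j0.25 → |·| ≈ 1.0308, ∠ ≈ 14.04°
pole (1 + j1·0.1) = 1 + j0.1 → |·| ≈ 1.005, ∠ ≈ 5.71°
pole (1 + j1·0.002) = 1 + j0.002 → |·| ≈ 1, ∠ ≈ 0.11°
|L| = 0.005 · 1.0198 / (1.0308 · 1.005 · 1) ≈ 0.004922
Gain = 20 log₁₀(0.004922) ≈ -46.16 dB
∠L = (11.31°) − (14.04° + 5.71° + 0.11°) = -8.55°

-46.2 dB, -8.6°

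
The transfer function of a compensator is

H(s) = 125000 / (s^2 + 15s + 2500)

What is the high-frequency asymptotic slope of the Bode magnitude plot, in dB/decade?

-40 dB/decade

Each pole contributes −20 dB/decade at high frequency; each zero contributes +20 dB/decade.
Net: 0 zero(s) − 2 pole(s) → -40 dB/decade.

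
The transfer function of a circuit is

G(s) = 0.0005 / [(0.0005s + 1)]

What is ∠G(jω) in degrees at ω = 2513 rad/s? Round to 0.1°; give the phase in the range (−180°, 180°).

At ω = 2513 rad/s:
pole (1 + j2513·0.0005) = 1 + j1.2565 → |·| ≈ 1.6059, ∠ ≈ 51.49°
∠G = (0°) − (51.49°) = -51.49°

-51.5°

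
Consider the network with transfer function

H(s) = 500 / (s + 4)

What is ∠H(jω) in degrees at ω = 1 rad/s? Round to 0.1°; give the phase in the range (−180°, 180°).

-14.0°

At s = jω = j1:
pole (s+4): 4 + j1 → |·| = √(4²+1²) = √17 ≈ 4.1231, ∠ = arctan(1/4) ≈ 14.04°
∠H = 0.00° − 14.04° = -14.04°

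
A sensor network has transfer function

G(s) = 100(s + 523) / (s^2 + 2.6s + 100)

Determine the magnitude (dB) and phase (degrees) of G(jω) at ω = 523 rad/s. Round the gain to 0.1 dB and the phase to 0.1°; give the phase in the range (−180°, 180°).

At s = jω = j523:
zero (s+523): 523 + j523 → |·| = √(523²+523²) = √547058 ≈ 739.63, ∠ = arctan(523/523) ≈ 45.00°
quadratic: (j523)² + 2.6·j523 + 100 = -273429 + j1359.8 → |·| ≈ 2.7343e+05, ∠ ≈ 179.72°
|G| = 100 · 739.63 / 2.7343e+05 ≈ 0.2705
Gain = 20 log₁₀(0.2705) ≈ -11.36 dB
∠G = 45.00° − 179.72° = -134.72°

-11.4 dB, -134.7°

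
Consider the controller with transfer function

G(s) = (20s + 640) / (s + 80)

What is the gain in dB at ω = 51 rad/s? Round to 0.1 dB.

Substitute s = j51:
Numerator: 20(j51) + 640 = 640 + j1020
Denominator: (j51) + 80 = 80 + j51
|N| = √(640² + 1020²) ≈ 1204.2, ∠N ≈ 57.89°
|D| = √(80² + 51²) ≈ 94.874, ∠D ≈ 32.52°
|G| = 1204.2 / 94.874 ≈ 12.693
Gain = 20 log₁₀(12.693) ≈ 22.07 dB

22.1 dB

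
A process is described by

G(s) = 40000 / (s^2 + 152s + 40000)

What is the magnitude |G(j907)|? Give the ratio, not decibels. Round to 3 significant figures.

0.0503

At s = jω = j907:
quadratic: (j907)² + 152·j907 + 40000 = -782649 + j137864 → |·| ≈ 7.947e+05, ∠ ≈ 170.01°
|G| = 40000 / 7.947e+05 ≈ 0.050333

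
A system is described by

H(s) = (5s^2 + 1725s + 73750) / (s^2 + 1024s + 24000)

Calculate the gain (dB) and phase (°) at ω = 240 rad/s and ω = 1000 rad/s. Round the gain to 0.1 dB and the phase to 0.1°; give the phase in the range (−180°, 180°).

ω = 240: 5.5 dB, 19.6°; ω = 1000: 11.3 dB, 27.1°

Substitute s = j240:
Numerator: 5(j240)^2 + 1725(j240) + 73750 = -214250 + j414000
Denominator: (j240)^2 + 1024(j240) + 24000 = -33600 + j245760
|N| = √(214250² + 414000²) ≈ 4.6615e+05, ∠N ≈ 117.36°
|D| = √(33600² + 245760²) ≈ 2.4805e+05, ∠D ≈ 97.79°
|H| = 4.6615e+05 / 2.4805e+05 ≈ 1.8793
Gain = 20 log₁₀(1.8793) ≈ 5.48 dB
∠H = 117.36° − 97.79° = 19.57°

Substitute s = j1000:
Numerator: 5(j1000)^2 + 1725(j1000) + 73750 = -4926250 + j1725000
Denominator: (j1000)^2 + 1024(j1000) + 24000 = -976000 + j1024000
|N| = √(4926250² + 1725000²) ≈ 5.2195e+06, ∠N ≈ 160.70°
|D| = √(976000² + 1024000²) ≈ 1.4146e+06, ∠D ≈ 133.63°
|H| = 5.2195e+06 / 1.4146e+06 ≈ 3.6897
Gain = 20 log₁₀(3.6897) ≈ 11.34 dB
∠H = 160.70° − 133.63° = 27.07°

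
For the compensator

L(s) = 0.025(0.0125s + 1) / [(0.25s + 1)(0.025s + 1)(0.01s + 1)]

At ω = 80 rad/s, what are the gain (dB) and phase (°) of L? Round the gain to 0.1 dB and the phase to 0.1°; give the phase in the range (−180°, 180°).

-64.2 dB, -144.2°

At ω = 80 rad/s:
zero (1 + j80·0.0125) = 1 + j1 → |·| ≈ 1.4142, ∠ ≈ 45.00°
pole (1 + j80·0.25) = 1 + j20 → |·| ≈ 20.025, ∠ ≈ 87.14°
pole (1 + j80·0.025) = 1 + j2 → |·| ≈ 2.2361, ∠ ≈ 63.43°
pole (1 + j80·0.01) = 1 + j0.8 → |·| ≈ 1.2806, ∠ ≈ 38.66°
|L| = 0.025 · 1.4142 / (20.025 · 2.2361 · 1.2806) ≈ 0.00061656
Gain = 20 log₁₀(0.00061656) ≈ -64.20 dB
∠L = (45.00°) − (87.14° + 63.43° + 38.66°) = -144.23°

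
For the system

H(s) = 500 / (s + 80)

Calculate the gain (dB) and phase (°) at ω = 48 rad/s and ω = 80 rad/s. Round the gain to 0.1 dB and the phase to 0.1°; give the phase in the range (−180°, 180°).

Substitute s = j48:
Numerator: 500 = 500 + j0
Denominator: (j48) + 80 = 80 + j48
|N| = √(500² + 0²) ≈ 500, ∠N ≈ 0.00°
|D| = √(80² + 48²) ≈ 93.295, ∠D ≈ 30.96°
|H| = 500 / 93.295 ≈ 5.3593
Gain = 20 log₁₀(5.3593) ≈ 14.58 dB
∠H = 0.00° − 30.96° = -30.96°

Substitute s = j80:
Numerator: 500 = 500 + j0
Denominator: (j80) + 80 = 80 + j80
|N| = √(500² + 0²) ≈ 500, ∠N ≈ 0.00°
|D| = √(80² + 80²) ≈ 113.14, ∠D ≈ 45.00°
|H| = 500 / 113.14 ≈ 4.4193
Gain = 20 log₁₀(4.4193) ≈ 12.91 dB
∠H = 0.00° − 45.00° = -45.00°

ω = 48: 14.6 dB, -31.0°; ω = 80: 12.9 dB, -45.0°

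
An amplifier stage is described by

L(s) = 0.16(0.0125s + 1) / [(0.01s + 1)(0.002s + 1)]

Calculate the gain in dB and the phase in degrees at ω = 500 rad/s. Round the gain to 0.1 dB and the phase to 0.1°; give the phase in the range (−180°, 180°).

At ω = 500 rad/s:
zero (1 + j500·0.0125) = 1 + j6.25 → |·| ≈ 6.3295, ∠ ≈ 80.91°
pole (1 + j500·0.01) = 1 + j5 → |·| ≈ 5.099, ∠ ≈ 78.69°
pole (1 + j500·0.002) = 1 + j1 → |·| ≈ 1.4142, ∠ ≈ 45.00°
|L| = 0.16 · 6.3295 / (5.099 · 1.4142) ≈ 0.14044
Gain = 20 log₁₀(0.14044) ≈ -17.05 dB
∠L = (80.91°) − (78.69° + 45.00°) = -42.78°

-17.1 dB, -42.8°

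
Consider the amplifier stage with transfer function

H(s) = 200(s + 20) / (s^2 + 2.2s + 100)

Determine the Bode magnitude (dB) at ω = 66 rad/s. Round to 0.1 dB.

10.2 dB

At s = jω = j66:
zero (s+20): 20 + j66 → |·| = √(20²+66²) = √4756 ≈ 68.964, ∠ = arctan(66/20) ≈ 73.14°
quadratic: (j66)² + 2.2·j66 + 100 = -4256 + j145.2 → |·| ≈ 4258.5, ∠ ≈ 178.05°
|H| = 200 · 68.964 / 4258.5 ≈ 3.2389
Gain = 20 log₁₀(3.2389) ≈ 10.21 dB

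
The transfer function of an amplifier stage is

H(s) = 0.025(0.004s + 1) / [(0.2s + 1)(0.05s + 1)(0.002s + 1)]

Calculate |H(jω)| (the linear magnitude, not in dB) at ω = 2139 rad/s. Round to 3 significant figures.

At ω = 2139 rad/s:
zero (1 + j2139·0.004) = 1 + j8.556 → |·| ≈ 8.6142, ∠ ≈ 83.33°
pole (1 + j2139·0.2) = 1 + j427.8 → |·| ≈ 427.8, ∠ ≈ 89.87°
pole (1 + j2139·0.05) = 1 + j106.95 → |·| ≈ 106.95, ∠ ≈ 89.46°
pole (1 + j2139·0.002) = 1 + j4.278 → |·| ≈ 4.3933, ∠ ≈ 76.84°
|H| = 0.025 · 8.6142 / (427.8 · 106.95 · 4.3933) ≈ 1.0714e-06

1.07e-06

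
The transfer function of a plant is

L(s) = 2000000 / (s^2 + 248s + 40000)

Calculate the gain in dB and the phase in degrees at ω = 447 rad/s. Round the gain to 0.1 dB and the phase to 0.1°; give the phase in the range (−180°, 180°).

20.2 dB, -145.3°

At s = jω = j447:
quadratic: (j447)² + 248·j447 + 40000 = -159809 + j110856 → |·| ≈ 1.9449e+05, ∠ ≈ 145.25°
|L| = 2000000 / 1.9449e+05 ≈ 10.283
Gain = 20 log₁₀(10.283) ≈ 20.24 dB
∠L = 0.00° − 145.25° = -145.25°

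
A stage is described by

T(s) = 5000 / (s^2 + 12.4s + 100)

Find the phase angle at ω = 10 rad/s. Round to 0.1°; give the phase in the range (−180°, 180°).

-90.0°

At s = jω = j10:
quadratic: (j10)² + 12.4·j10 + 100 = 0 + j124 → |·| ≈ 124, ∠ ≈ 90.00°
∠T = 0.00° − 90.00° = -90.00°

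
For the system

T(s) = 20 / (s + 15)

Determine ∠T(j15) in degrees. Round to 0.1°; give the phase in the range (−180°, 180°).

At s = jω = j15:
pole (s+15): 15 + j15 → |·| = √(15²+15²) = √450 ≈ 21.213, ∠ = arctan(15/15) ≈ 45.00°
∠T = 0.00° − 45.00° = -45.00°

-45.0°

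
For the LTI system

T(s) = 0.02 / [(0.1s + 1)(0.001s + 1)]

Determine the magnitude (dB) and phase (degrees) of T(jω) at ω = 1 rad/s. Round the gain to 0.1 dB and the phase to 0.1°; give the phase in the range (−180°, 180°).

-34.0 dB, -5.8°

At ω = 1 rad/s:
pole (1 + j1·0.1) = 1 + j0.1 → |·| ≈ 1.005, ∠ ≈ 5.71°
pole (1 + j1·0.001) = 1 + j0.001 → |·| ≈ 1, ∠ ≈ 0.06°
|T| = 0.02 · 1 / (1.005 · 1) ≈ 0.0199
Gain = 20 log₁₀(0.0199) ≈ -34.02 dB
∠T = (0°) − (5.71° + 0.06°) = -5.77°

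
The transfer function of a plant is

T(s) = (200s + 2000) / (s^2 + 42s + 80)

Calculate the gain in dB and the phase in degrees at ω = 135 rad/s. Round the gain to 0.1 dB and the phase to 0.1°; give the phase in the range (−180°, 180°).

Substitute s = j135:
Numerator: 200(j135) + 2000 = 2000 + j27000
Denominator: (j135)^2 + 42(j135) + 80 = -18145 + j5670
|N| = √(2000² + 27000²) ≈ 27074, ∠N ≈ 85.76°
|D| = √(18145² + 5670²) ≈ 19010, ∠D ≈ 162.65°
|T| = 27074 / 19010 ≈ 1.4242
Gain = 20 log₁₀(1.4242) ≈ 3.07 dB
∠T = 85.76° − 162.65° = -76.89°

3.1 dB, -76.9°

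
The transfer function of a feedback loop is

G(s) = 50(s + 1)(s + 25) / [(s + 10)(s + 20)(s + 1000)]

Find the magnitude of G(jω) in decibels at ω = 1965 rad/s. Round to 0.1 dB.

At s = jω = j1965:
zero (s+1): 1 + j1965 → |·| = √(1²+1965²) = √3861226 ≈ 1965, ∠ = arctan(1965/1) ≈ 89.97°
zero (s+25): 25 + j1965 → |·| = √(25²+1965²) = √3861850 ≈ 1965.2, ∠ = arctan(1965/25) ≈ 89.27°
pole (s+10): 10 + j1965 → |·| = √(10²+1965²) = √3861325 ≈ 1965, ∠ = arctan(1965/10) ≈ 89.71°
pole (s+20): 20 + j1965 → |·| = √(20²+1965²) = √3861625 ≈ 1965.1, ∠ = arctan(1965/20) ≈ 89.42°
pole (s+1000): 1000 + j1965 → |·| = √(1000²+1965²) = √4861225 ≈ 2204.8, ∠ = arctan(1965/1000) ≈ 63.03°
|G| = 50 · 3.8616e+06 / 8.5137e+09 ≈ 0.022679
Gain = 20 log₁₀(0.022679) ≈ -32.89 dB

-32.9 dB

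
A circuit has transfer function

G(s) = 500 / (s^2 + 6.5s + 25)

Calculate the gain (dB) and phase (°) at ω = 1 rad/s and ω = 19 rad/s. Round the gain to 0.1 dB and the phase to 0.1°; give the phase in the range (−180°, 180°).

ω = 1: 26.1 dB, -15.2°; ω = 19: 2.9 dB, -159.8°

At s = jω = j1:
quadratic: (j1)² + 6.5·j1 + 25 = 24 + j6.5 → |·| ≈ 24.865, ∠ ≈ 15.15°
|G| = 500 / 24.865 ≈ 20.109
Gain = 20 log₁₀(20.109) ≈ 26.07 dB
∠G = 0.00° − 15.15° = -15.15°

At s = jω = j19:
quadratic: (j19)² + 6.5·j19 + 25 = -336 + j123.5 → |·| ≈ 357.98, ∠ ≈ 159.82°
|G| = 500 / 357.98 ≈ 1.3967
Gain = 20 log₁₀(1.3967) ≈ 2.90 dB
∠G = 0.00° − 159.82° = -159.82°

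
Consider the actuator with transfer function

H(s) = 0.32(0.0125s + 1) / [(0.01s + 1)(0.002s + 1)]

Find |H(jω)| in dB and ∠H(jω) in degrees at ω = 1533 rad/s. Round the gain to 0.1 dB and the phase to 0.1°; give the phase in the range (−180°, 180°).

-18.1 dB, -71.2°

At ω = 1533 rad/s:
zero (1 + j1533·0.0125) = 1 + j19.1625 → |·| ≈ 19.189, ∠ ≈ 87.01°
pole (1 + j1533·0.01) = 1 + j15.33 → |·| ≈ 15.363, ∠ ≈ 86.27°
pole (1 + j1533·0.002) = 1 + j3.066 → |·| ≈ 3.225, ∠ ≈ 71.94°
|H| = 0.32 · 19.189 / (15.363 · 3.225) ≈ 0.12394
Gain = 20 log₁₀(0.12394) ≈ -18.14 dB
∠H = (87.01°) − (86.27° + 71.94°) = -71.20°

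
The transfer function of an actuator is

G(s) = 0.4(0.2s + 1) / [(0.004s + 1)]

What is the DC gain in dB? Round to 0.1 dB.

-8.0 dB

G(0) = 0.4 · 1 / 1 = 0.4
20 log₁₀(0.4) ≈ -7.96 dB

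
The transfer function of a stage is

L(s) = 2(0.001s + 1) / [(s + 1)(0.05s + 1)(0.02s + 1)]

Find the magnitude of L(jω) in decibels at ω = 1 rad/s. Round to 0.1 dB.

3.0 dB

At ω = 1 rad/s:
zero (1 + j1·0.001) = 1 + j0.001 → |·| ≈ 1, ∠ ≈ 0.06°
pole (1 + j1·1) = 1 + j1 → |·| ≈ 1.4142, ∠ ≈ 45.00°
pole (1 + j1·0.05) = 1 + j0.05 → |·| ≈ 1.0012, ∠ ≈ 2.86°
pole (1 + j1·0.02) = 1 + j0.02 → |·| ≈ 1.0002, ∠ ≈ 1.15°
|L| = 2 · 1 / (1.4142 · 1.0012 · 1.0002) ≈ 1.4122
Gain = 20 log₁₀(1.4122) ≈ 3.00 dB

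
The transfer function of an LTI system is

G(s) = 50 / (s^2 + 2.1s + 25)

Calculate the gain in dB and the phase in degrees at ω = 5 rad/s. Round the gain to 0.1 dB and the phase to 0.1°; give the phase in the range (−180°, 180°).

At s = jω = j5:
quadratic: (j5)² + 2.1·j5 + 25 = 0 + j10.5 → |·| ≈ 10.5, ∠ ≈ 90.00°
|G| = 50 / 10.5 ≈ 4.7619
Gain = 20 log₁₀(4.7619) ≈ 13.56 dB
∠G = 0.00° − 90.00° = -90.00°

13.6 dB, -90.0°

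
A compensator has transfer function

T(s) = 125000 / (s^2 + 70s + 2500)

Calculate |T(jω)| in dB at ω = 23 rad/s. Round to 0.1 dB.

At s = jω = j23:
quadratic: (j23)² + 70·j23 + 2500 = 1971 + j1610 → |·| ≈ 2545, ∠ ≈ 39.24°
|T| = 125000 / 2545 ≈ 49.116
Gain = 20 log₁₀(49.116) ≈ 33.82 dB

33.8 dB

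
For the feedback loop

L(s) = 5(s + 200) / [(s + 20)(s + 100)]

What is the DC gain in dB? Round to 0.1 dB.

L(0) = 5·200 / (20·100) = 0.5
20 log₁₀(0.5) ≈ -6.02 dB

-6.0 dB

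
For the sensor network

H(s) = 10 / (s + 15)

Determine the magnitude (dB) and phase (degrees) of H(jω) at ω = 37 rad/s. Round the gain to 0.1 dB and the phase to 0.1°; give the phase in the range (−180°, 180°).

-12.0 dB, -67.9°

Substitute s = j37:
Numerator: 10 = 10 + j0
Denominator: (j37) + 15 = 15 + j37
|N| = √(10² + 0²) ≈ 10, ∠N ≈ 0.00°
|D| = √(15² + 37²) ≈ 39.925, ∠D ≈ 67.93°
|H| = 10 / 39.925 ≈ 0.25047
Gain = 20 log₁₀(0.25047) ≈ -12.02 dB
∠H = 0.00° − 67.93° = -67.93°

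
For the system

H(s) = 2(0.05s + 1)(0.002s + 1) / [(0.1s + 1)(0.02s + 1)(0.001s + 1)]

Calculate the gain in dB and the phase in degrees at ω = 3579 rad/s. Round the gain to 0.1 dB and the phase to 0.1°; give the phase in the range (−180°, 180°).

At ω = 3579 rad/s:
zero (1 + j3579·0.05) = 1 + j178.95 → |·| ≈ 178.95, ∠ ≈ 89.68°
zero (1 + j3579·0.002) = 1 + j7.158 → |·| ≈ 7.2275, ∠ ≈ 82.05°
pole (1 + j3579·0.1) = 1 + j357.9 → |·| ≈ 357.9, ∠ ≈ 89.84°
pole (1 + j3579·0.02) = 1 + j71.58 → |·| ≈ 71.587, ∠ ≈ 89.20°
pole (1 + j3579·0.001) = 1 + j3.579 → |·| ≈ 3.7161, ∠ ≈ 74.39°
|H| = 2 · 178.95 · 7.2275 / (357.9 · 71.587 · 3.7161) ≈ 0.027169
Gain = 20 log₁₀(0.027169) ≈ -31.32 dB
∠H = (89.68° + 82.05°) − (89.84° + 89.20° + 74.39°) = -81.70°

-31.3 dB, -81.7°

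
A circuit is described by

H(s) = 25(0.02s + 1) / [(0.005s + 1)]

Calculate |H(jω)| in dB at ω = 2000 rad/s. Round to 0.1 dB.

40.0 dB

At ω = 2000 rad/s:
zero (1 + j2000·0.02) = 1 + j40 → |·| ≈ 40.012, ∠ ≈ 88.57°
pole (1 + j2000·0.005) = 1 + j10 → |·| ≈ 10.05, ∠ ≈ 84.29°
|H| = 25 · 40.012 / (10.05) ≈ 99.532
Gain = 20 log₁₀(99.532) ≈ 39.96 dB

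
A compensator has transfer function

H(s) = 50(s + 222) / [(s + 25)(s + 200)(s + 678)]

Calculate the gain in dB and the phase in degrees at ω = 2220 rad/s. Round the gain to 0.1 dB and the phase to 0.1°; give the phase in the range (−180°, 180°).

-100.3 dB, -162.9°

At s = jω = j2220:
zero (s+222): 222 + j2220 → |·| = √(222²+2220²) = √4977684 ≈ 2231.1, ∠ = arctan(2220/222) ≈ 84.29°
pole (s+25): 25 + j2220 → |·| = √(25²+2220²) = √4929025 ≈ 2220.1, ∠ = arctan(2220/25) ≈ 89.35°
pole (s+200): 200 + j2220 → |·| = √(200²+2220²) = √4968400 ≈ 2229, ∠ = arctan(2220/200) ≈ 84.85°
pole (s+678): 678 + j2220 → |·| = √(678²+2220²) = √5388084 ≈ 2321.2, ∠ = arctan(2220/678) ≈ 73.02°
|H| = 50 · 2231.1 / 1.1487e+10 ≈ 9.7114e-06
Gain = 20 log₁₀(9.7114e-06) ≈ -100.25 dB
∠H = 84.29° − 247.22° = -162.93°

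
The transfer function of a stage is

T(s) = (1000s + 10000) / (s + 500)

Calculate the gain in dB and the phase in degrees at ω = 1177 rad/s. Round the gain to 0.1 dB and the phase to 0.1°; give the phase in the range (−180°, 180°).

Substitute s = j1177:
Numerator: 1000(j1177) + 10000 = 10000 + j1177000
Denominator: (j1177) + 500 = 500 + j1177
|N| = √(10000² + 1177000²) ≈ 1.177e+06, ∠N ≈ 89.51°
|D| = √(500² + 1177²) ≈ 1278.8, ∠D ≈ 66.98°
|T| = 1.177e+06 / 1278.8 ≈ 920.39
Gain = 20 log₁₀(920.39) ≈ 59.28 dB
∠T = 89.51° − 66.98° = 22.53°

59.3 dB, 22.5°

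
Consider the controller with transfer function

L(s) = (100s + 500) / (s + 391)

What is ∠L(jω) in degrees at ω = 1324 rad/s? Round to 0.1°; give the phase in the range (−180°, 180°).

16.2°

Substitute s = j1324:
Numerator: 100(j1324) + 500 = 500 + j132400
Denominator: (j1324) + 391 = 391 + j1324
|N| = √(500² + 132400²) ≈ 1.324e+05, ∠N ≈ 89.78°
|D| = √(391² + 1324²) ≈ 1380.5, ∠D ≈ 73.55°
∠L = 89.78° − 73.55° = 16.23°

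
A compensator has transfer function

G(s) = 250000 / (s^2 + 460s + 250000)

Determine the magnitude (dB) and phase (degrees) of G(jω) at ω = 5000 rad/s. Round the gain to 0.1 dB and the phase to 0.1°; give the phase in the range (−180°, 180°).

-40.0 dB, -174.7°

At s = jω = j5000:
quadratic: (j5000)² + 460·j5000 + 250000 = -24750000 + j2300000 → |·| ≈ 2.4857e+07, ∠ ≈ 174.69°
|G| = 250000 / 2.4857e+07 ≈ 0.010058
Gain = 20 log₁₀(0.010058) ≈ -39.95 dB
∠G = 0.00° − 174.69° = -174.69°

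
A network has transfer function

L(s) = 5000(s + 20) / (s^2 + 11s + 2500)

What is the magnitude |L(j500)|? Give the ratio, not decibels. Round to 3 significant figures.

At s = jω = j500:
zero (s+20): 20 + j500 → |·| = √(20²+500²) = √250400 ≈ 500.4, ∠ = arctan(500/20) ≈ 87.71°
quadratic: (j500)² + 11·j500 + 2500 = -247500 + j5500 → |·| ≈ 2.4756e+05, ∠ ≈ 178.73°
|L| = 5000 · 500.4 / 2.4756e+05 ≈ 10.107

10.1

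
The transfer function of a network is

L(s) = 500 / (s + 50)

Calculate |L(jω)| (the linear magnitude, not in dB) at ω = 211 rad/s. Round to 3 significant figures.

2.31

At s = jω = j211:
pole (s+50): 50 + j211 → |·| = √(50²+211²) = √47021 ≈ 216.84, ∠ = arctan(211/50) ≈ 76.67°
|L| = 500 / 216.84 ≈ 2.3058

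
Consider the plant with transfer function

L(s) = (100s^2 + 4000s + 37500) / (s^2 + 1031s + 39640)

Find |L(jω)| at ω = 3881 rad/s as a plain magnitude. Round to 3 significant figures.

96.9

Substitute s = j3881:
Numerator: 100(j3881)^2 + 4000(j3881) + 37500 = -1506178600 + j15524000
Denominator: (j3881)^2 + 1031(j3881) + 39640 = -15022521 + j4001311
|N| = √(1506178600² + 15524000²) ≈ 1.5063e+09, ∠N ≈ 179.41°
|D| = √(15022521² + 4001311²) ≈ 1.5546e+07, ∠D ≈ 165.09°
|L| = 1.5063e+09 / 1.5546e+07 ≈ 96.893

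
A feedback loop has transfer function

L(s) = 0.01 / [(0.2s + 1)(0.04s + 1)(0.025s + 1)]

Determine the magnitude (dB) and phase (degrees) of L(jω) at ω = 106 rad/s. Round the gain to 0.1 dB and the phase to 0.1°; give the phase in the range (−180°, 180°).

-88.4 dB, 126.6°

At ω = 106 rad/s:
pole (1 + j106·0.2) = 1 + j21.2 → |·| ≈ 21.224, ∠ ≈ 87.30°
pole (1 + j106·0.04) = 1 + j4.24 → |·| ≈ 4.3563, ∠ ≈ 76.73°
pole (1 + j106·0.025) = 1 + j2.65 → |·| ≈ 2.8324, ∠ ≈ 69.33°
|L| = 0.01 · 1 / (21.224 · 4.3563 · 2.8324) ≈ 3.8186e-05
Gain = 20 log₁₀(3.8186e-05) ≈ -88.36 dB
∠L = (0°) − (87.30° + 76.73° + 69.33°) = -233.36° ≡ 126.64° (principal value)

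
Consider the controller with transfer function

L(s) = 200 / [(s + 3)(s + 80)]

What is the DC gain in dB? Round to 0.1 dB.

L(0) = 200 / (3·80) ≈ 0.83333
20 log₁₀(0.83333) ≈ -1.58 dB

-1.6 dB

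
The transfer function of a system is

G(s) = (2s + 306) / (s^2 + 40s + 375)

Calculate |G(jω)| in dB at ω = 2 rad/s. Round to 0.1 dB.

Substitute s = j2:
Numerator: 2(j2) + 306 = 306 + j4
Denominator: (j2)^2 + 40(j2) + 375 = 371 + j80
|N| = √(306² + 4²) ≈ 306.03, ∠N ≈ 0.75°
|D| = √(371² + 80²) ≈ 379.53, ∠D ≈ 12.17°
|G| = 306.03 / 379.53 ≈ 0.80634
Gain = 20 log₁₀(0.80634) ≈ -1.87 dB

-1.9 dB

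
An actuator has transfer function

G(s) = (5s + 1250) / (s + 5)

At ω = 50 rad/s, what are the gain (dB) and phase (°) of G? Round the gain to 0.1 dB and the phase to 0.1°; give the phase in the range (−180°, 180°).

Substitute s = j50:
Numerator: 5(j50) + 1250 = 1250 + j250
Denominator: (j50) + 5 = 5 + j50
|N| = √(1250² + 250²) ≈ 1274.8, ∠N ≈ 11.31°
|D| = √(5² + 50²) ≈ 50.249, ∠D ≈ 84.29°
|G| = 1274.8 / 50.249 ≈ 25.37
Gain = 20 log₁₀(25.37) ≈ 28.09 dB
∠G = 11.31° − 84.29° = -72.98°

28.1 dB, -73.0°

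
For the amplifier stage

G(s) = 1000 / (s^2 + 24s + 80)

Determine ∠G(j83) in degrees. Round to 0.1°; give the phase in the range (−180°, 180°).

-163.7°

Substitute s = j83:
Numerator: 1000 = 1000 + j0
Denominator: (j83)^2 + 24(j83) + 80 = -6809 + j1992
|N| = √(1000² + 0²) ≈ 1000, ∠N ≈ 0.00°
|D| = √(6809² + 1992²) ≈ 7094.4, ∠D ≈ 163.69°
∠G = 0.00° − 163.69° = -163.69°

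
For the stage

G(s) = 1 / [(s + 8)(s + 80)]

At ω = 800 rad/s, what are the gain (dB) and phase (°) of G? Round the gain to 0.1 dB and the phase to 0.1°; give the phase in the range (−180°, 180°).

-116.2 dB, -173.7°

At s = jω = j800:
pole (s+8): 8 + j800 → |·| = √(8²+800²) = √640064 ≈ 800.04, ∠ = arctan(800/8) ≈ 89.43°
pole (s+80): 80 + j800 → |·| = √(80²+800²) = √646400 ≈ 803.99, ∠ = arctan(800/80) ≈ 84.29°
|G| = 1 / 6.4322e+05 ≈ 1.5547e-06
Gain = 20 log₁₀(1.5547e-06) ≈ -116.17 dB
∠G = 0.00° − 173.72° = -173.72°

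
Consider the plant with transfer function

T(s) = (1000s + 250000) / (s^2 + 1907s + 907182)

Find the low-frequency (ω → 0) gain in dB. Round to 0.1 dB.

T(0) = 250000 / 907182 ≈ 0.27558
20 log₁₀(0.27558) ≈ -11.20 dB

-11.2 dB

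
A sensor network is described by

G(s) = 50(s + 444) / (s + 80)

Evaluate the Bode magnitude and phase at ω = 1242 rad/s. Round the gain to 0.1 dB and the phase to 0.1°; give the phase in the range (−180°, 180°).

At s = jω = j1242:
zero (s+444): 444 + j1242 → |·| = √(444²+1242²) = √1739700 ≈ 1319, ∠ = arctan(1242/444) ≈ 70.33°
pole (s+80): 80 + j1242 → |·| = √(80²+1242²) = √1548964 ≈ 1244.6, ∠ = arctan(1242/80) ≈ 86.31°
|G| = 50 · 1319 / 1244.6 ≈ 52.989
Gain = 20 log₁₀(52.989) ≈ 34.48 dB
∠G = 70.33° − 86.31° = -15.98°

34.5 dB, -16.0°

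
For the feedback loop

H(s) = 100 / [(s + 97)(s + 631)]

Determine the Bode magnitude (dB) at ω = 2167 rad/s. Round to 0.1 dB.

At s = jω = j2167:
pole (s+97): 97 + j2167 → |·| = √(97²+2167²) = √4705298 ≈ 2169.2, ∠ = arctan(2167/97) ≈ 87.44°
pole (s+631): 631 + j2167 → |·| = √(631²+2167²) = √5094050 ≈ 2257, ∠ = arctan(2167/631) ≈ 73.77°
|H| = 100 / 4.8959e+06 ≈ 2.0425e-05
Gain = 20 log₁₀(2.0425e-05) ≈ -93.80 dB

-93.8 dB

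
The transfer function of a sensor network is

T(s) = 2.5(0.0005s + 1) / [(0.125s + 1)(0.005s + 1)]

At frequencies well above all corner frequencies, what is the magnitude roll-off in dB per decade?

-20 dB/decade

Each pole contributes −20 dB/decade at high frequency; each zero contributes +20 dB/decade.
Net: 1 zero(s) − 2 pole(s) → -20 dB/decade.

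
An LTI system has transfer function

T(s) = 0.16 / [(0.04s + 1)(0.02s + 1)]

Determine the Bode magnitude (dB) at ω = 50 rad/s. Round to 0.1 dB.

At ω = 50 rad/s:
pole (1 + j50·0.04) = 1 + j2 → |·| ≈ 2.2361, ∠ ≈ 63.43°
pole (1 + j50·0.02) = 1 + j1 → |·| ≈ 1.4142, ∠ ≈ 45.00°
|T| = 0.16 · 1 / (2.2361 · 1.4142) ≈ 0.050596
Gain = 20 log₁₀(0.050596) ≈ -25.92 dB

-25.9 dB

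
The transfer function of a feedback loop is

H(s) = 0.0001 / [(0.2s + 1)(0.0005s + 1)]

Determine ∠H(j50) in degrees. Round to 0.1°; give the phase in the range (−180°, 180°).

-85.7°

At ω = 50 rad/s:
pole (1 + j50·0.2) = 1 + j10 → |·| ≈ 10.05, ∠ ≈ 84.29°
pole (1 + j50·0.0005) = 1 + j0.025 → |·| ≈ 1.0003, ∠ ≈ 1.43°
∠H = (0°) − (84.29° + 1.43°) = -85.72°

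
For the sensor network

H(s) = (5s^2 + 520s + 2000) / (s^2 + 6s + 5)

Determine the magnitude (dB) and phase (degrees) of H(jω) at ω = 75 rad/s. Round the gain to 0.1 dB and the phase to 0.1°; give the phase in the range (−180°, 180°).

Substitute s = j75:
Numerator: 5(j75)^2 + 520(j75) + 2000 = -26125 + j39000
Denominator: (j75)^2 + 6(j75) + 5 = -5620 + j450
|N| = √(26125² + 39000²) ≈ 46942, ∠N ≈ 123.82°
|D| = √(5620² + 450²) ≈ 5638, ∠D ≈ 175.42°
|H| = 46942 / 5638 ≈ 8.326
Gain = 20 log₁₀(8.326) ≈ 18.41 dB
∠H = 123.82° − 175.42° = -51.60°

18.4 dB, -51.6°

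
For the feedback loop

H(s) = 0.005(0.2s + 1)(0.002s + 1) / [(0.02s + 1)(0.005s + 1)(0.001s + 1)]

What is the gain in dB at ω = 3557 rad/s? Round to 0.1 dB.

-45.3 dB

At ω = 3557 rad/s:
zero (1 + j3557·0.2) = 1 + j711.4 → |·| ≈ 711.4, ∠ ≈ 89.92°
zero (1 + j3557·0.002) = 1 + j7.114 → |·| ≈ 7.1839, ∠ ≈ 82.00°
pole (1 + j3557·0.02) = 1 + j71.14 → |·| ≈ 71.147, ∠ ≈ 89.19°
pole (1 + j3557·0.005) = 1 + j17.785 → |·| ≈ 17.813, ∠ ≈ 86.78°
pole (1 + j3557·0.001) = 1 + j3.557 → |·| ≈ 3.6949, ∠ ≈ 74.30°
|H| = 0.005 · 711.4 · 7.1839 / (71.147 · 17.813 · 3.6949) ≈ 0.0054569
Gain = 20 log₁₀(0.0054569) ≈ -45.26 dB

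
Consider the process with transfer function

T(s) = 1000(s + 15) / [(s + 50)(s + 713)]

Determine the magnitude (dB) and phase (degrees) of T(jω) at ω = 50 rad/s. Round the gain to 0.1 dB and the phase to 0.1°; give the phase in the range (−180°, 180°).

At s = jω = j50:
zero (s+15): 15 + j50 → |·| = √(15²+50²) = √2725 ≈ 52.202, ∠ = arctan(50/15) ≈ 73.30°
pole (s+50): 50 + j50 → |·| = √(50²+50²) = √5000 ≈ 70.711, ∠ = arctan(50/50) ≈ 45.00°
pole (s+713): 713 + j50 → |·| = √(713²+50²) = √510869 ≈ 714.75, ∠ = arctan(50/713) ≈ 4.01°
|T| = 1000 · 52.202 / 50541 ≈ 1.0329
Gain = 20 log₁₀(1.0329) ≈ 0.28 dB
∠T = 73.30° − 49.01° = 24.29°

0.3 dB, 24.3°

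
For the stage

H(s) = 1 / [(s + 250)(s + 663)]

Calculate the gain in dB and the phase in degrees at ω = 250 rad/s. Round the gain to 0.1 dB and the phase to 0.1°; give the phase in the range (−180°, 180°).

At s = jω = j250:
pole (s+250): 250 + j250 → |·| = √(250²+250²) = √125000 ≈ 353.55, ∠ = arctan(250/250) ≈ 45.00°
pole (s+663): 663 + j250 → |·| = √(663²+250²) = √502069 ≈ 708.57, ∠ = arctan(250/663) ≈ 20.66°
|H| = 1 / 2.5051e+05 ≈ 3.9919e-06
Gain = 20 log₁₀(3.9919e-06) ≈ -107.98 dB
∠H = 0.00° − 65.66° = -65.66°

-108.0 dB, -65.7°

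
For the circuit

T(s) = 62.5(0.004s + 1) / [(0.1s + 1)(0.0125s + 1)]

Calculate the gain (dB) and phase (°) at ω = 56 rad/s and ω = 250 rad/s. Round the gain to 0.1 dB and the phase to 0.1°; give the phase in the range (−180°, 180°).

At ω = 56 rad/s:
zero (1 + j56·0.004) = 1 + j0.224 → |·| ≈ 1.0248, ∠ ≈ 12.63°
pole (1 + j56·0.1) = 1 + j5.6 → |·| ≈ 5.6886, ∠ ≈ 79.88°
pole (1 + j56·0.0125) = 1 + j0.7 → |·| ≈ 1.2207, ∠ ≈ 34.99°
|T| = 62.5 · 1.0248 / (5.6886 · 1.2207) ≈ 9.2237
Gain = 20 log₁₀(9.2237) ≈ 19.30 dB
∠T = (12.63°) − (79.88° + 34.99°) = -102.24°

At ω = 250 rad/s:
zero (1 + j250·0.004) = 1 + j1 → |·| ≈ 1.4142, ∠ ≈ 45.00°
pole (1 + j250·0.1) = 1 + j25 → |·| ≈ 25.02, ∠ ≈ 87.71°
pole (1 + j250·0.0125) = 1 + j3.125 → |·| ≈ 3.2811, ∠ ≈ 72.26°
|T| = 62.5 · 1.4142 / (25.02 · 3.2811) ≈ 1.0767
Gain = 20 log₁₀(1.0767) ≈ 0.64 dB
∠T = (45.00°) − (87.71° + 72.26°) = -114.97°

ω = 56: 19.3 dB, -102.2°; ω = 250: 0.6 dB, -115.0°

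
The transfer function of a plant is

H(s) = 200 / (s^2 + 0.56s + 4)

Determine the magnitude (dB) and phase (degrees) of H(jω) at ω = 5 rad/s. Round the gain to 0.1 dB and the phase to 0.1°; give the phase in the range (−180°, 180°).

At s = jω = j5:
quadratic: (j5)² + 0.56·j5 + 4 = -21 + j2.8 → |·| ≈ 21.186, ∠ ≈ 172.41°
|H| = 200 / 21.186 ≈ 9.4402
Gain = 20 log₁₀(9.4402) ≈ 19.50 dB
∠H = 0.00° − 172.41° = -172.41°

19.5 dB, -172.4°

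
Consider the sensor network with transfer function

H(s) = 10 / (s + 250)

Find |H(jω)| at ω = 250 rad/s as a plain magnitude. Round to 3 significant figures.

At s = jω = j250:
pole (s+250): 250 + j250 → |·| = √(250²+250²) = √125000 ≈ 353.55, ∠ = arctan(250/250) ≈ 45.00°
|H| = 10 / 353.55 ≈ 0.028285

0.0283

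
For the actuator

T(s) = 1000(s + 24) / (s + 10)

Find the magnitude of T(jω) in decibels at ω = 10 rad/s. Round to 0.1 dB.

65.3 dB

At s = jω = j10:
zero (s+24): 24 + j10 → |·| = √(24²+10²) = √676 ≈ 26, ∠ = arctan(10/24) ≈ 22.62°
pole (s+10): 10 + j10 → |·| = √(10²+10²) = √200 ≈ 14.142, ∠ = arctan(10/10) ≈ 45.00°
|T| = 1000 · 26 / 14.142 ≈ 1838.5
Gain = 20 log₁₀(1838.5) ≈ 65.29 dB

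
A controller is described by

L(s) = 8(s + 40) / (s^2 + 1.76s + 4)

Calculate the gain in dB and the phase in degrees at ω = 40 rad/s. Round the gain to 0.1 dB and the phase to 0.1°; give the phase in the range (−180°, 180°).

At s = jω = j40:
zero (s+40): 40 + j40 → |·| = √(40²+40²) = √3200 ≈ 56.569, ∠ = arctan(40/40) ≈ 45.00°
quadratic: (j40)² + 1.76·j40 + 4 = -1596 + j70.4 → |·| ≈ 1597.6, ∠ ≈ 177.47°
|L| = 8 · 56.569 / 1597.6 ≈ 0.28327
Gain = 20 log₁₀(0.28327) ≈ -10.96 dB
∠L = 45.00° − 177.47° = -132.47°

-11.0 dB, -132.5°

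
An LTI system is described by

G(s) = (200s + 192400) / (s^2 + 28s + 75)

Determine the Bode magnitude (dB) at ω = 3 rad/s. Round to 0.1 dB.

65.1 dB

Substitute s = j3:
Numerator: 200(j3) + 192400 = 192400 + j600
Denominator: (j3)^2 + 28(j3) + 75 = 66 + j84
|N| = √(192400² + 600²) ≈ 1.924e+05, ∠N ≈ 0.18°
|D| = √(66² + 84²) ≈ 106.83, ∠D ≈ 51.84°
|G| = 1.924e+05 / 106.83 ≈ 1801
Gain = 20 log₁₀(1801) ≈ 65.11 dB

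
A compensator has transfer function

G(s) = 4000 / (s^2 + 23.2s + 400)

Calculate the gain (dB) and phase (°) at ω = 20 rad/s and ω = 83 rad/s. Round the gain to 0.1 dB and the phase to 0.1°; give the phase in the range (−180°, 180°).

At s = jω = j20:
quadratic: (j20)² + 23.2·j20 + 400 = 0 + j464 → |·| ≈ 464, ∠ ≈ 90.00°
|G| = 4000 / 464 ≈ 8.6207
Gain = 20 log₁₀(8.6207) ≈ 18.71 dB
∠G = 0.00° − 90.00° = -90.00°

At s = jω = j83:
quadratic: (j83)² + 23.2·j83 + 400 = -6489 + j1925.6 → |·| ≈ 6768.7, ∠ ≈ 163.47°
|G| = 4000 / 6768.7 ≈ 0.59096
Gain = 20 log₁₀(0.59096) ≈ -4.57 dB
∠G = 0.00° − 163.47° = -163.47°

ω = 20: 18.7 dB, -90.0°; ω = 83: -4.6 dB, -163.5°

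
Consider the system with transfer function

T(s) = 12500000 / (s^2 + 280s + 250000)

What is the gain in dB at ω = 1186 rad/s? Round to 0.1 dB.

20.3 dB

At s = jω = j1186:
quadratic: (j1186)² + 280·j1186 + 250000 = -1156596 + j332080 → |·| ≈ 1.2033e+06, ∠ ≈ 163.98°
|T| = 12500000 / 1.2033e+06 ≈ 10.388
Gain = 20 log₁₀(10.388) ≈ 20.33 dB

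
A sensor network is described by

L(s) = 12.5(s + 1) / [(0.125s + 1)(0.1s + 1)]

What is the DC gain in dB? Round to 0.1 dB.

21.9 dB

L(0) = 12.5 · 1 / 1 = 12.5
20 log₁₀(12.5) ≈ 21.94 dB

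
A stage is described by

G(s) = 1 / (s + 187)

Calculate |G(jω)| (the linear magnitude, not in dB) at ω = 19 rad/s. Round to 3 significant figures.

0.00532

Substitute s = j19:
Numerator: 1 = 1 + j0
Denominator: (j19) + 187 = 187 + j19
|N| = √(1² + 0²) ≈ 1, ∠N ≈ 0.00°
|D| = √(187² + 19²) ≈ 187.96, ∠D ≈ 5.80°
|G| = 1 / 187.96 ≈ 0.0053203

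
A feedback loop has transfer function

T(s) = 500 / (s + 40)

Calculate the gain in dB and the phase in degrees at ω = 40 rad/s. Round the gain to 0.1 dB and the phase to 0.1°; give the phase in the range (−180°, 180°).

Substitute s = j40:
Numerator: 500 = 500 + j0
Denominator: (j40) + 40 = 40 + j40
|N| = √(500² + 0²) ≈ 500, ∠N ≈ 0.00°
|D| = √(40² + 40²) ≈ 56.569, ∠D ≈ 45.00°
|T| = 500 / 56.569 ≈ 8.8388
Gain = 20 log₁₀(8.8388) ≈ 18.93 dB
∠T = 0.00° − 45.00° = -45.00°

18.9 dB, -45.0°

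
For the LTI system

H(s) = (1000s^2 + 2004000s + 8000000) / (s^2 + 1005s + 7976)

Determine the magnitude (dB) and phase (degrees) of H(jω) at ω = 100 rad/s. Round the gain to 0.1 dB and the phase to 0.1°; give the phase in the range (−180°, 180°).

Substitute s = j100:
Numerator: 1000(j100)^2 + 2004000(j100) + 8000000 = -2000000 + j200400000
Denominator: (j100)^2 + 1005(j100) + 7976 = -2024 + j100500
|N| = √(2000000² + 200400000²) ≈ 2.0041e+08, ∠N ≈ 90.57°
|D| = √(2024² + 100500²) ≈ 1.0052e+05, ∠D ≈ 91.15°
|H| = 2.0041e+08 / 1.0052e+05 ≈ 1993.7
Gain = 20 log₁₀(1993.7) ≈ 65.99 dB
∠H = 90.57° − 91.15° = -0.58°

66.0 dB, -0.6°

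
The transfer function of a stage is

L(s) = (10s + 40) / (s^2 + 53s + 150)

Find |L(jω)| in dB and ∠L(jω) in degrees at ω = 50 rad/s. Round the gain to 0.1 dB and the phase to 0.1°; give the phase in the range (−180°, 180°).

Substitute s = j50:
Numerator: 10(j50) + 40 = 40 + j500
Denominator: (j50)^2 + 53(j50) + 150 = -2350 + j2650
|N| = √(40² + 500²) ≈ 501.6, ∠N ≈ 85.43°
|D| = √(2350² + 2650²) ≈ 3541.9, ∠D ≈ 131.57°
|L| = 501.6 / 3541.9 ≈ 0.14162
Gain = 20 log₁₀(0.14162) ≈ -16.98 dB
∠L = 85.43° − 131.57° = -46.14°

-17.0 dB, -46.1°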